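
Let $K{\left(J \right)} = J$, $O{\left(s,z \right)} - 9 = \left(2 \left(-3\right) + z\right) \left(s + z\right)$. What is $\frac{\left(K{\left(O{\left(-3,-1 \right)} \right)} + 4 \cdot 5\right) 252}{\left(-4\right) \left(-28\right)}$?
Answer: $\frac{513}{4} \approx 128.25$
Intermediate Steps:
$O{\left(s,z \right)} = 9 + \left(-6 + z\right) \left(s + z\right)$ ($O{\left(s,z \right)} = 9 + \left(2 \left(-3\right) + z\right) \left(s + z\right) = 9 + \left(-6 + z\right) \left(s + z\right)$)
$\frac{\left(K{\left(O{\left(-3,-1 \right)} \right)} + 4 \cdot 5\right) 252}{\left(-4\right) \left(-28\right)} = \frac{\left(\left(9 + \left(-1\right)^{2} - -18 - -6 - -3\right) + 4 \cdot 5\right) 252}{\left(-4\right) \left(-28\right)} = \frac{\left(\left(9 + 1 + 18 + 6 + 3\right) + 20\right) 252}{112} = \left(37 + 20\right) 252 \cdot \frac{1}{112} = 57 \cdot 252 \cdot \frac{1}{112} = 14364 \cdot \frac{1}{112} = \frac{513}{4}$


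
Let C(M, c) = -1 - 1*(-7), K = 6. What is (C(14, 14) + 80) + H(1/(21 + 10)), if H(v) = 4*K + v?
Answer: 3411/31 ≈ 110.03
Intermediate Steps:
H(v) = 24 + v (H(v) = 4*6 + v = 24 + v)
C(M, c) = 6 (C(M, c) = -1 + 7 = 6)
(C(14, 14) + 80) + H(1/(21 + 10)) = (6 + 80) + (24 + 1/(21 + 10)) = 86 + (24 + 1/31) = 86 + 745/31 = 3411/31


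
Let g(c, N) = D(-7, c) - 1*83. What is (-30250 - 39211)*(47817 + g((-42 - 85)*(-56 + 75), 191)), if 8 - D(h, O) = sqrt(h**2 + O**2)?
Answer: -3316207062 + 69461*sqrt(5822618) ≈ -3.1486e+9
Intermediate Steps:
D(h, O) = 8 - sqrt(O**2 + h**2) (D(h, O) = 8 - sqrt(h**2 + O**2) = 8 - sqrt(O**2 + h**2))
g(c, N) = -75 - sqrt(49 + c**2) (g(c, N) = (8 - sqrt(c**2 + (-7)**2)) - 1*83 = (8 - sqrt(c**2 + 49)) - 83 = (8 - sqrt(49 + c**2)) - 83 = -75 - sqrt(49 + c**2))
(-30250 - 39211)*(47817 + g((-42 - 85)*(-56 + 75), 191)) = (-30250 - 39211)*(47817 + (-75 - sqrt(49 + ((-42 - 85)*(-56 + 75))**2))) = -69461*(47817 + (-75 - sqrt(49 + (-127*19)**2))) = -69461*(47817 + (-75 - sqrt(49 + (-2413)**2))) = -69461*(47817 + (-75 - sqrt(49 + 5822569))) = -69461*(47817 + (-75 - sqrt(5822618))) = -69461*(47742 - sqrt(5822618)) = -3316207062 + 69461*sqrt(5822618)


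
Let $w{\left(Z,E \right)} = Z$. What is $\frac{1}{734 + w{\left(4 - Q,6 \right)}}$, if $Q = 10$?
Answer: $\frac{1}{728} \approx 0.0013736$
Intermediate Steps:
$\frac{1}{734 + w{\left(4 - Q,6 \right)}} = \frac{1}{734 + \left(4 - 10\right)} = \frac{1}{734 - 6} = \frac{1}{728}$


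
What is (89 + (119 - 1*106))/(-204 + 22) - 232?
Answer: -21163/91 ≈ -232.56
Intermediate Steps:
(89 + (119 - 1*106))/(-204 + 22) - 232 = (89 + (119 - 106))/(-182) - 232 = (89 + 13)*(-1/182) - 232 = 102*(-1/182) - 232 = -51/91 - 232 = -21163/91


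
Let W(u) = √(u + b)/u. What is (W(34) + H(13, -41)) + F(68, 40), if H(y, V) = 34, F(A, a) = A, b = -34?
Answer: 102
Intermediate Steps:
W(u) = √(-34 + u)/u (W(u) = √(u - 34)/u = √(-34 + u)/u)
(W(34) + H(13, -41)) + F(68, 40) = (√(-34 + 34)/34 + 34) + 68 = (√0/34 + 34) + 68 = ((1/34)*0 + 34) + 68 = (0 + 34) + 68 = 34 + 68 = 102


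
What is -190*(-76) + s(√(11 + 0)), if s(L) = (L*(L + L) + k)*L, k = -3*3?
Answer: 14440 + 13*√11 ≈ 14483.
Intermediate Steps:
k = -9
s(L) = L*(-9 + 2*L²) (s(L) = (L*(L + L) - 9)*L = (L*(2*L) - 9)*L = (2*L² - 9)*L = (-9 + 2*L²)*L = L*(-9 + 2*L²))
-190*(-76) + s(√(11 + 0)) = -190*(-76) + √(11 + 0)*(-9 + 2*(√(11 + 0))²) = 14440 + √11*(-9 + 2*(√11)²) = 14440 + √11*(-9 + 2*11) = 14440 + √11*(-9 + 22) = 14440 + √11*13 = 14440 + 13*√11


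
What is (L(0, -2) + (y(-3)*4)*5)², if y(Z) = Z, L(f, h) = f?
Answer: 3600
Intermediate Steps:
(L(0, -2) + (y(-3)*4)*5)² = (0 - 3*4*5)² = (0 - 12*5)² = (0 - 60)² = (-60)² = 3600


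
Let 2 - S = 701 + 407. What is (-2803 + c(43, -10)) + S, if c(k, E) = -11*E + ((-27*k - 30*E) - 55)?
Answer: -4715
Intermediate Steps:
S = -1106 (S = 2 - (701 + 407) = 2 - 1*1108 = 2 - 1108 = -1106)
c(k, E) = -55 - 41*E - 27*k (c(k, E) = -11*E + ((-30*E - 27*k) - 55) = -11*E + (-55 - 30*E - 27*k) = -55 - 41*E - 27*k)
(-2803 + c(43, -10)) + S = (-2803 + (-55 - 41*(-10) - 27*43)) - 1106 = (-2803 + (-55 + 410 - 1161)) - 1106 = (-2803 - 806) - 1106 = -3609 - 1106 = -4715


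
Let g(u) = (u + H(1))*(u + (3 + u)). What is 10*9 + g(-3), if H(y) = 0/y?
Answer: 99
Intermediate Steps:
H(y) = 0
g(u) = u*(3 + 2*u) (g(u) = (u + 0)*(u + (3 + u)) = u*(3 + 2*u))
10*9 + g(-3) = 10*9 - 3*(3 + 2*(-3)) = 90 - 3*(3 - 6) = 90 - 3*(-3) = 90 + 9 = 99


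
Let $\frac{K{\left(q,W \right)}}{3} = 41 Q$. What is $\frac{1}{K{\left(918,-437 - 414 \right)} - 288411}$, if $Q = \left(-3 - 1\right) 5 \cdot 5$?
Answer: $- \frac{1}{300711} \approx -3.3255 \cdot 10^{-6}$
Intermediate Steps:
$Q = -100$ ($Q = \left(-4\right) 25 = -100$)
$K{\left(q,W \right)} = -12300$ ($K{\left(q,W \right)} = 3 \cdot 41 \left(-100\right) = 3 \left(-4100\right) = -12300$)
$\frac{1}{K{\left(918,-437 - 414 \right)} - 288411} = \frac{1}{-12300 - 288411} = \frac{1}{-300711} = - \frac{1}{300711}$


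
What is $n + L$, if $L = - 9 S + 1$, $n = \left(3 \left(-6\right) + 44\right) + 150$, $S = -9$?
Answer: $258$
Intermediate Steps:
$n = 176$ ($n = \left(-18 + 44\right) + 150 = 26 + 150 = 176$)
$L = 82$ ($L = \left(-9\right) \left(-9\right) + 1 = 81 + 1 = 82$)
$n + L = 176 + 82 = 258$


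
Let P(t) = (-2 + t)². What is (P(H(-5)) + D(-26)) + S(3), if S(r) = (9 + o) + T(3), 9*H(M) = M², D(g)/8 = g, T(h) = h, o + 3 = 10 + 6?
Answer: -14774/81 ≈ -182.40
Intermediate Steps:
o = 13 (o = -3 + (10 + 6) = -3 + 16 = 13)
D(g) = 8*g
H(M) = M²/9
S(r) = 25 (S(r) = (9 + 13) + 3 = 22 + 3 = 25)
(P(H(-5)) + D(-26)) + S(3) = ((-2 + (⅑)*(-5)²)² + 8*(-26)) + 25 = ((-2 + (⅑)*25)² - 208) + 25 = ((-2 + 25/9)² - 208) + 25 = ((7/9)² - 208) + 25 = (49/81 - 208) + 25 = -16799/81 + 25 = -14774/81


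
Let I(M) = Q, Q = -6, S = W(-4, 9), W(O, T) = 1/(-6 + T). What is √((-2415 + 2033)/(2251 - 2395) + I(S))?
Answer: I*√482/12 ≈ 1.8295*I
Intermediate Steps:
S = ⅓ (S = 1/(-6 + 9) = 1/3 = ⅓ ≈ 0.33333)
I(M) = -6
√((-2415 + 2033)/(2251 - 2395) + I(S)) = √((-2415 + 2033)/(2251 - 2395) - 6) = √(-382/(-144) - 6) = √(-382*(-1/144) - 6) = √(191/72 - 6) = √(-241/72) = I*√482/12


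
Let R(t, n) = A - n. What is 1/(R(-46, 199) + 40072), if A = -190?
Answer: 1/39683 ≈ 2.5200e-5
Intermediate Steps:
R(t, n) = -190 - n
1/(R(-46, 199) + 40072) = 1/((-190 - 1*199) + 40072) = 1/((-190 - 199) + 40072) = 1/(-389 + 40072) = 1/39683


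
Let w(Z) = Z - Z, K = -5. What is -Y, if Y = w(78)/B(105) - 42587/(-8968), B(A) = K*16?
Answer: -42587/8968 ≈ -4.7488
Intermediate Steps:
w(Z) = 0
B(A) = -80 (B(A) = -5*16 = -80)
Y = 42587/8968 (Y = 0/(-80) - 42587/(-8968) = 0*(-1/80) - 42587*(-1/8968) = 0 + 42587/8968 = 42587/8968 ≈ 4.7488)
-Y = -1*42587/8968 = -42587/8968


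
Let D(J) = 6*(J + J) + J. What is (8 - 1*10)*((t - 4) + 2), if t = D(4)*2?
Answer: -204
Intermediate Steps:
D(J) = 13*J (D(J) = 6*(2*J) + J = 12*J + J = 13*J)
t = 104 (t = (13*4)*2 = 52*2 = 104)
(8 - 1*10)*((t - 4) + 2) = (8 - 1*10)*((104 - 4) + 2) = (8 - 10)*(100 + 2) = -2*102 = -204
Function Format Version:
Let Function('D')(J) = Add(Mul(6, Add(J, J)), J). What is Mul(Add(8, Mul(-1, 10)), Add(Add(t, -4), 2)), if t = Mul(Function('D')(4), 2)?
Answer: -204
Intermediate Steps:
Function('D')(J) = Mul(13, J) (Function('D')(J) = Add(Mul(6, Mul(2, J)), J) = Add(Mul(12, J), J) = Mul(13, J))
t = 104 (t = Mul(Mul(13, 4), 2) = Mul(52, 2) = 104)
Mul(Add(8, Mul(-1, 10)), Add(Add(t, -4), 2)) = Mul(Add(8, Mul(-1, 10)), Add(Add(104, -4), 2)) = Mul(Add(8, -10), Add(100, 2)) = Mul(-2, 102) = -204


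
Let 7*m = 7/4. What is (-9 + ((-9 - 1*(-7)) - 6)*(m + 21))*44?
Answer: -7876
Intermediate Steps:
m = ¼ (m = (7/4)/7 = (7*(¼))/7 = (⅐)*(7/4) = ¼ ≈ 0.25000)
(-9 + ((-9 - 1*(-7)) - 6)*(m + 21))*44 = (-9 + ((-9 - 1*(-7)) - 6)*(¼ + 21))*44 = (-9 + ((-9 + 7) - 6)*(85/4))*44 = (-9 + (-2 - 6)*(85/4))*44 = (-9 - 8*85/4)*44 = (-9 - 170)*44 = -179*44 = -7876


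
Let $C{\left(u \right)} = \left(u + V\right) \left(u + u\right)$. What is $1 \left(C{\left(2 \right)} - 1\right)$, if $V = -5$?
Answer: $-13$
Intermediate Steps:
$C{\left(u \right)} = 2 u \left(-5 + u\right)$ ($C{\left(u \right)} = \left(u - 5\right) \left(u + u\right) = \left(-5 + u\right) 2 u = 2 u \left(-5 + u\right)$)
$1 \left(C{\left(2 \right)} - 1\right) = 1 \left(2 \cdot 2 \left(-5 + 2\right) - 1\right) = 1 \left(2 \cdot 2 \left(-3\right) - 1\right) = 1 \left(-12 - 1\right) = 1 \left(-13\right) = -13$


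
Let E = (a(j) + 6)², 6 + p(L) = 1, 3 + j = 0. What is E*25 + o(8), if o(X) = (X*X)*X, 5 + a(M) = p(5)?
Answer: 912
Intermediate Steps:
j = -3 (j = -3 + 0 = -3)
p(L) = -5 (p(L) = -6 + 1 = -5)
a(M) = -10 (a(M) = -5 - 5 = -10)
E = 16 (E = (-10 + 6)² = (-4)² = 16)
o(X) = X³ (o(X) = X²*X = X³)
E*25 + o(8) = 16*25 + 8³ = 400 + 512 = 912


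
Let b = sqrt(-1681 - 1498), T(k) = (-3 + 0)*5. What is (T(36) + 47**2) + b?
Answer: 2194 + 17*I*sqrt(11) ≈ 2194.0 + 56.383*I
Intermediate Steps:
T(k) = -15 (T(k) = -3*5 = -15)
b = 17*I*sqrt(11) (b = sqrt(-3179) = 17*I*sqrt(11) ≈ 56.383*I)
(T(36) + 47**2) + b = (-15 + 47**2) + 17*I*sqrt(11) = (-15 + 2209) + 17*I*sqrt(11) = 2194 + 17*I*sqrt(11)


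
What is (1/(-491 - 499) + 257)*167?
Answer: 42489643/990 ≈ 42919.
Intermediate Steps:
(1/(-491 - 499) + 257)*167 = (1/(-990) + 257)*167 = (-1/990 + 257)*167 = (254429/990)*167 = 42489643/990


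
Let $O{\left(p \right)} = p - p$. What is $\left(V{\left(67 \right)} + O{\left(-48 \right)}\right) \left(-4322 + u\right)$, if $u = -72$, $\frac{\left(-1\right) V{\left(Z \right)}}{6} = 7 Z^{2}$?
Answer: $828435972$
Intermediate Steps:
$V{\left(Z \right)} = - 42 Z^{2}$ ($V{\left(Z \right)} = - 6 \cdot 7 Z^{2} = - 42 Z^{2}$)
$O{\left(p \right)} = 0$
$\left(V{\left(67 \right)} + O{\left(-48 \right)}\right) \left(-4322 + u\right) = \left(- 42 \cdot 67^{2} + 0\right) \left(-4322 - 72\right) = \left(\left(-42\right) 4489 + 0\right) \left(-4394\right) = \left(-188538 + 0\right) \left(-4394\right) = \left(-188538\right) \left(-4394\right) = 828435972$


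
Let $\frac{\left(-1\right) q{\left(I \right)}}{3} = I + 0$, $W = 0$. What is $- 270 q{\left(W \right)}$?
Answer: $0$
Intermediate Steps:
$q{\left(I \right)} = - 3 I$ ($q{\left(I \right)} = - 3 \left(I + 0\right) = - 3 I$)
$- 270 q{\left(W \right)} = - 270 \left(\left(-3\right) 0\right) = \left(-270\right) 0 = 0$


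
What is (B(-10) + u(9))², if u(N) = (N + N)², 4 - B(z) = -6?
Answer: 111556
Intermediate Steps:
B(z) = 10 (B(z) = 4 - 1*(-6) = 4 + 6 = 10)
u(N) = 4*N² (u(N) = (2*N)² = 4*N²)
(B(-10) + u(9))² = (10 + 4*9²)² = (10 + 4*81)² = (10 + 324)² = 334² = 111556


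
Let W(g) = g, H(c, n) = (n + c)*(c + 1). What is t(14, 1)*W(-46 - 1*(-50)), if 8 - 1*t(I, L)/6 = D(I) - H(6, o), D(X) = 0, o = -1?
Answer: 1032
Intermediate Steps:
H(c, n) = (1 + c)*(c + n) (H(c, n) = (c + n)*(1 + c) = (1 + c)*(c + n))
t(I, L) = 258 (t(I, L) = 48 - 6*(0 - (6 - 1 + 6² + 6*(-1))) = 48 - 6*(0 - (6 - 1 + 36 - 6)) = 48 - 6*(0 - 1*35) = 48 - 6*(0 - 35) = 48 - 6*(-35) = 48 + 210 = 258)
t(14, 1)*W(-46 - 1*(-50)) = 258*(-46 - 1*(-50)) = 258*(-46 + 50) = 258*4 = 1032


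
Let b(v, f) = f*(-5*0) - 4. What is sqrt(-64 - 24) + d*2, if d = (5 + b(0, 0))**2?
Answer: 2 + 2*I*sqrt(22) ≈ 2.0 + 9.3808*I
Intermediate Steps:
b(v, f) = -4 (b(v, f) = f*0 - 4 = 0 - 4 = -4)
d = 1 (d = (5 - 4)**2 = 1**2 = 1)
sqrt(-64 - 24) + d*2 = sqrt(-64 - 24) + 1*2 = sqrt(-88) + 2 = 2*I*sqrt(22) + 2 = 2 + 2*I*sqrt(22)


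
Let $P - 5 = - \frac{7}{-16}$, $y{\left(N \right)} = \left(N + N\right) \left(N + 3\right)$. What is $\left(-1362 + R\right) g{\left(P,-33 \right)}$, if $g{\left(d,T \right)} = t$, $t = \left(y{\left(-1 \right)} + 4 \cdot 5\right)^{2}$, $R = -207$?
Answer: $-401664$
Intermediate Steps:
$y{\left(N \right)} = 2 N \left(3 + N\right)$
$P = \frac{87}{16}$ ($P = 5 - \frac{7}{-16} = 5 - - \frac{7}{16} = 5 + \frac{7}{16} = \frac{87}{16} \approx 5.4375$)
$t = 256$ ($t = \left(2 \left(-1\right) \left(3 - 1\right) + 4 \cdot 5\right)^{2} = \left(2 \left(-1\right) 2 + 20\right)^{2} = \left(-4 + 20\right)^{2} = 16^{2} = 256$)
$g{\left(d,T \right)} = 256$
$\left(-1362 + R\right) g{\left(P,-33 \right)} = \left(-1362 - 207\right) 256 = \left(-1569\right) 256 = -401664$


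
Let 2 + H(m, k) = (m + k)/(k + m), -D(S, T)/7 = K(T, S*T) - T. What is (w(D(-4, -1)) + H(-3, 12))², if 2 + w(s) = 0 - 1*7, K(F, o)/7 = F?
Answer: 100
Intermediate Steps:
K(F, o) = 7*F
D(S, T) = -42*T (D(S, T) = -7*(7*T - T) = -42*T)
H(m, k) = -1 (H(m, k) = -2 + (m + k)/(k + m) = -2 + (k + m)/(k + m) = -2 + 1 = -1)
w(s) = -9 (w(s) = -2 + (0 - 1*7) = -2 + (0 - 7) = -2 - 7 = -9)
(w(D(-4, -1)) + H(-3, 12))² = (-9 - 1)² = (-10)² = 100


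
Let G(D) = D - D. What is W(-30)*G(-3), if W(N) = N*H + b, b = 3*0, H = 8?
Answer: 0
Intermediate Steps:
b = 0
W(N) = 8*N (W(N) = N*8 + 0 = 8*N + 0 = 8*N)
G(D) = 0
W(-30)*G(-3) = (8*(-30))*0 = -240*0 = 0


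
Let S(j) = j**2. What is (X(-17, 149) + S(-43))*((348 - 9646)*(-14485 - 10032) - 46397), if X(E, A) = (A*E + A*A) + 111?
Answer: 4929295205132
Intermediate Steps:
X(E, A) = 111 + A**2 + A*E (X(E, A) = (A*E + A**2) + 111 = (A**2 + A*E) + 111 = 111 + A**2 + A*E)
(X(-17, 149) + S(-43))*((348 - 9646)*(-14485 - 10032) - 46397) = ((111 + 149**2 + 149*(-17)) + (-43)**2)*((348 - 9646)*(-14485 - 10032) - 46397) = ((111 + 22201 - 2533) + 1849)*(-9298*(-24517) - 46397) = (19779 + 1849)*(227959066 - 46397) = 21628*227912669 = 4929295205132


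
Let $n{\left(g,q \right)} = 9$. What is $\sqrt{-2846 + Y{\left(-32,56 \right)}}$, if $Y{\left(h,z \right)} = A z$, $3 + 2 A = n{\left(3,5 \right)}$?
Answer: $i \sqrt{2678} \approx 51.749 i$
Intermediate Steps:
$A = 3$ ($A = - \frac{3}{2} + \frac{1}{2} \cdot 9 = - \frac{3}{2} + \frac{9}{2} = 3$)
$Y{\left(h,z \right)} = 3 z$
$\sqrt{-2846 + Y{\left(-32,56 \right)}} = \sqrt{-2846 + 3 \cdot 56} = \sqrt{-2846 + 168} = \sqrt{-2678} = i \sqrt{2678}$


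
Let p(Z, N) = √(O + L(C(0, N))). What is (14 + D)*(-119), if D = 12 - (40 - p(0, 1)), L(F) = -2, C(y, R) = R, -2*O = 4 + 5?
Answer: 1666 - 119*I*√26/2 ≈ 1666.0 - 303.39*I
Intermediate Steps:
O = -9/2 (O = -(4 + 5)/2 = -½*9 = -9/2 ≈ -4.5000)
p(Z, N) = I*√26/2 (p(Z, N) = √(-9/2 - 2) = √(-13/2) = I*√26/2)
D = -28 + I*√26/2 (D = 12 - (40 - I*√26/2) = 12 + (-40 + I*√26/2) = -28 + I*√26/2 ≈ -28.0 + 2.5495*I)
(14 + D)*(-119) = (14 + (-28 + I*√26/2))*(-119) = (-14 + I*√26/2)*(-119) = 1666 - 119*I*√26/2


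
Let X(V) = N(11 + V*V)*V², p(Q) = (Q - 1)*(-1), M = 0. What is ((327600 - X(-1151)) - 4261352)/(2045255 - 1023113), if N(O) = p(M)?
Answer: -1752851/340714 ≈ -5.1446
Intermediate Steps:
p(Q) = 1 - Q (p(Q) = (-1 + Q)*(-1) = 1 - Q)
N(O) = 1 (N(O) = 1 - 1*0 = 1 + 0 = 1)
X(V) = V² (X(V) = 1*V² = V²)
((327600 - X(-1151)) - 4261352)/(2045255 - 1023113) = ((327600 - 1*(-1151)²) - 4261352)/(2045255 - 1023113) = ((327600 - 1*1324801) - 4261352)/1022142 = ((327600 - 1324801) - 4261352)*(1/1022142) = (-997201 - 4261352)*(1/1022142) = -5258553*1/1022142 = -1752851/340714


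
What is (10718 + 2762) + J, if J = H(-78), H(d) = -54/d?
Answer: 175249/13 ≈ 13481.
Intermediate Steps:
J = 9/13 (J = -54/(-78) = -54*(-1/78) = 9/13 ≈ 0.69231)
(10718 + 2762) + J = (10718 + 2762) + 9/13 = 13480 + 9/13 = 175249/13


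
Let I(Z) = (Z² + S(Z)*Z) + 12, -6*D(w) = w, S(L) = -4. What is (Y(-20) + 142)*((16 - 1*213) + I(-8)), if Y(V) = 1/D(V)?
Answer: -126647/10 ≈ -12665.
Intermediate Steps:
D(w) = -w/6
I(Z) = 12 + Z² - 4*Z (I(Z) = (Z² - 4*Z) + 12 = 12 + Z² - 4*Z)
Y(V) = -6/V (Y(V) = 1/(-V/6) = -6/V)
(Y(-20) + 142)*((16 - 1*213) + I(-8)) = (-6/(-20) + 142)*((16 - 1*213) + (12 + (-8)² - 4*(-8))) = (-6*(-1/20) + 142)*((16 - 213) + (12 + 64 + 32)) = (3/10 + 142)*(-197 + 108) = (1423/10)*(-89) = -126647/10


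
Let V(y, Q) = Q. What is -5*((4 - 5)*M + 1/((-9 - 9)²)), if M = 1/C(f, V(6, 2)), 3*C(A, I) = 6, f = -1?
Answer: 805/324 ≈ 2.4846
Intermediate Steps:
C(A, I) = 2 (C(A, I) = (⅓)*6 = 2)
M = ½ (M = 1/2 = ½ ≈ 0.50000)
-5*((4 - 5)*M + 1/((-9 - 9)²)) = -5*((4 - 5)*(½) + 1/((-9 - 9)²)) = -5*(-1*½ + 1/((-18)²)) = -5*(-½ + 1/324) = -5*(-161/324) = 805/324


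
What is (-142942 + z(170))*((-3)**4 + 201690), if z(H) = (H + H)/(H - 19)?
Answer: -4355005490442/151 ≈ -2.8841e+10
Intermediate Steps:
z(H) = 2*H/(-19 + H) (z(H) = (2*H)/(-19 + H) = 2*H/(-19 + H))
(-142942 + z(170))*((-3)**4 + 201690) = (-142942 + 2*170/(-19 + 170))*((-3)**4 + 201690) = (-142942 + 2*170/151)*(81 + 201690) = (-142942 + 2*170*(1/151))*201771 = (-142942 + 340/151)*201771 = -21583902/151*201771 = -4355005490442/151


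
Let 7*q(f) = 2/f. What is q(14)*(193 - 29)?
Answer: 164/49 ≈ 3.3469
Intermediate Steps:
q(f) = 2/(7*f) (q(f) = (2/f)/7 = 2/(7*f))
q(14)*(193 - 29) = ((2/7)/14)*(193 - 29) = ((2/7)*(1/14))*164 = (1/49)*164 = 164/49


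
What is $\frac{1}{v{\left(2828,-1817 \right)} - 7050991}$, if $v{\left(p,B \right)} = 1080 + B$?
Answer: $- \frac{1}{7051728} \approx -1.4181 \cdot 10^{-7}$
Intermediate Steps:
$\frac{1}{v{\left(2828,-1817 \right)} - 7050991} = \frac{1}{\left(1080 - 1817\right) - 7050991} = \frac{1}{-737 - 7050991} = \frac{1}{-7051728} = - \frac{1}{7051728}$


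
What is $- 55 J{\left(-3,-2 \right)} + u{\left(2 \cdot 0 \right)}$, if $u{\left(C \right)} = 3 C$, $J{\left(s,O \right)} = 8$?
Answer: $-440$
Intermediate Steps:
$- 55 J{\left(-3,-2 \right)} + u{\left(2 \cdot 0 \right)} = \left(-55\right) 8 + 3 \cdot 2 \cdot 0 = -440 + 3 \cdot 0 = -440 + 0 = -440$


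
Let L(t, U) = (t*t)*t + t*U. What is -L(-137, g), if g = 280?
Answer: 2609713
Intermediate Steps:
L(t, U) = t**3 + U*t (L(t, U) = t**2*t + U*t = t**3 + U*t)
-L(-137, g) = -(-137)*(280 + (-137)**2) = -(-137)*(280 + 18769) = -(-137)*19049 = -1*(-2609713) = 2609713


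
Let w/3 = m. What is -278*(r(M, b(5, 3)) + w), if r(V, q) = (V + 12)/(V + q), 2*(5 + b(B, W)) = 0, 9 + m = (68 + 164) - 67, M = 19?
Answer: -915037/7 ≈ -1.3072e+5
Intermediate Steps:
m = 156 (m = -9 + ((68 + 164) - 67) = -9 + (232 - 67) = -9 + 165 = 156)
b(B, W) = -5 (b(B, W) = -5 + (½)*0 = -5 + 0 = -5)
r(V, q) = (12 + V)/(V + q)
w = 468 (w = 3*156 = 468)
-278*(r(M, b(5, 3)) + w) = -278*((12 + 19)/(19 - 5) + 468) = -278*(31/14 + 468) = -278*6583/14 = -915037/7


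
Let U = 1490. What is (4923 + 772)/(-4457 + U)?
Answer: -5695/2967 ≈ -1.9194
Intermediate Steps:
(4923 + 772)/(-4457 + U) = (4923 + 772)/(-4457 + 1490) = 5695/(-2967) = 5695*(-1/2967) = -5695/2967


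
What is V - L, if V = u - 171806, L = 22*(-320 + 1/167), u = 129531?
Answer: -5884267/167 ≈ -35235.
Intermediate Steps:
L = -1175658/167 (L = 22*(-320 + 1/167) = 22*(-53439/167) = -1175658/167 ≈ -7039.9)
V = -42275 (V = 129531 - 171806 = -42275)
V - L = -42275 - 1*(-1175658/167) = -42275 + 1175658/167 = -5884267/167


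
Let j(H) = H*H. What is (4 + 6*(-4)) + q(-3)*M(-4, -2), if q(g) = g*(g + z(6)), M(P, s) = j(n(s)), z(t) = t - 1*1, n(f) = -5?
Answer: -170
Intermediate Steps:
z(t) = -1 + t (z(t) = t - 1 = -1 + t)
j(H) = H**2
M(P, s) = 25 (M(P, s) = (-5)**2 = 25)
q(g) = g*(5 + g) (q(g) = g*(g + (-1 + 6)) = g*(g + 5) = g*(5 + g))
(4 + 6*(-4)) + q(-3)*M(-4, -2) = (4 + 6*(-4)) - 3*(5 - 3)*25 = (4 - 24) - 3*2*25 = -20 - 6*25 = -20 - 150 = -170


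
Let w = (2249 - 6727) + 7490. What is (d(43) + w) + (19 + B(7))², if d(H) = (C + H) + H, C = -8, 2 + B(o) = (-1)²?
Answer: 3414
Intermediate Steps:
B(o) = -1 (B(o) = -2 + (-1)² = -2 + 1 = -1)
w = 3012 (w = -4478 + 7490 = 3012)
d(H) = -8 + 2*H (d(H) = (-8 + H) + H = -8 + 2*H)
(d(43) + w) + (19 + B(7))² = ((-8 + 2*43) + 3012) + (19 - 1)² = ((-8 + 86) + 3012) + 18² = (78 + 3012) + 324 = 3090 + 324 = 3414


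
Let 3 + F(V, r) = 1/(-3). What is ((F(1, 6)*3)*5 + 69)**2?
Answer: 361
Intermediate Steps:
F(V, r) = -10/3 (F(V, r) = -3 + 1/(-3) = -3 + 1*(-1/3) = -3 - 1/3 = -10/3)
((F(1, 6)*3)*5 + 69)**2 = (-10/3*3*5 + 69)**2 = (-10*5 + 69)**2 = (-50 + 69)**2 = 19**2 = 361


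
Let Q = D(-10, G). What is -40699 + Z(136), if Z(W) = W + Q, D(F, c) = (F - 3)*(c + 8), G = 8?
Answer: -40771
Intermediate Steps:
D(F, c) = (-3 + F)*(8 + c)
Q = -208 (Q = -24 - 3*8 + 8*(-10) - 10*8 = -24 - 24 - 80 - 80 = -208)
Z(W) = -208 + W (Z(W) = W - 208 = -208 + W)
-40699 + Z(136) = -40699 + (-208 + 136) = -40699 - 72 = -40771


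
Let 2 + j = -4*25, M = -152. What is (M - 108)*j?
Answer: 26520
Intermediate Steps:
j = -102 (j = -2 - 4*25 = -2 - 100 = -102)
(M - 108)*j = (-152 - 108)*(-102) = -260*(-102) = 26520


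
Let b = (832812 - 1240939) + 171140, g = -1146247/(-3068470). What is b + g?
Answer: -727186353643/3068470 ≈ -2.3699e+5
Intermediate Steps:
g = 1146247/3068470 (g = -1146247*(-1/3068470) = 1146247/3068470 ≈ 0.37356)
b = -236987 (b = -408127 + 171140 = -236987)
b + g = -236987 + 1146247/3068470 = -727186353643/3068470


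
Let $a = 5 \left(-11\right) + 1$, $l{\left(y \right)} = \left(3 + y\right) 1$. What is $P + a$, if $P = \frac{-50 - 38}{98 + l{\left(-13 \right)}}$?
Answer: $-55$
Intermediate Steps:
$l{\left(y \right)} = 3 + y$
$a = -54$ ($a = -55 + 1 = -54$)
$P = -1$ ($P = \frac{-50 - 38}{98 + \left(3 - 13\right)} = - \frac{88}{98 - 10} = - \frac{88}{88} = \left(-88\right) \frac{1}{88} = -1$)
$P + a = -1 - 54 = -55$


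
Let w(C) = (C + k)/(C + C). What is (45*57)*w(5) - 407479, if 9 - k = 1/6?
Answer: -1615723/4 ≈ -4.0393e+5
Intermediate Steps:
k = 53/6 (k = 9 - 1/6 = 9 - 1*⅙ = 9 - ⅙ = 53/6 ≈ 8.8333)
w(C) = (53/6 + C)/(2*C) (w(C) = (C + 53/6)/(C + C) = (53/6 + C)/((2*C)) = (53/6 + C)*(1/(2*C)) = (53/6 + C)/(2*C))
(45*57)*w(5) - 407479 = (45*57)*((1/12)*(53 + 6*5)/5) - 407479 = 2565*((1/12)*(⅕)*(53 + 30)) - 407479 = 2565*((1/12)*(⅕)*83) - 407479 = 2565*(83/60) - 407479 = 14193/4 - 407479 = -1615723/4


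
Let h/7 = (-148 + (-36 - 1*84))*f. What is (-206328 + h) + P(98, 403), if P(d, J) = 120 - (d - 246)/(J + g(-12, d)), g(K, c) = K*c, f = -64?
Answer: -66589460/773 ≈ -86144.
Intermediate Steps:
h = 120064 (h = 7*((-148 + (-36 - 1*84))*(-64)) = 7*((-148 + (-36 - 84))*(-64)) = 7*((-148 - 120)*(-64)) = 7*(-268*(-64)) = 7*17152 = 120064)
P(d, J) = 120 - (-246 + d)/(J - 12*d) (P(d, J) = 120 - (d - 246)/(J - 12*d) = 120 - (-246 + d)/(J - 12*d))
(-206328 + h) + P(98, 403) = (-206328 + 120064) + (246 - 1441*98 + 120*403)/(403 - 12*98) = -86264 + (246 - 141218 + 48360)/(403 - 1176) = -86264 - 92612/(-773) = -86264 - 1/773*(-92612) = -86264 + 92612/773 = -66589460/773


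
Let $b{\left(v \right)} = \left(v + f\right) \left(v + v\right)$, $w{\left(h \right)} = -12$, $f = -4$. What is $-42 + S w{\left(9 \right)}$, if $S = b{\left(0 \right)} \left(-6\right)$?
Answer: $-42$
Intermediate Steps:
$b{\left(v \right)} = 2 v \left(-4 + v\right)$ ($b{\left(v \right)} = \left(v - 4\right) \left(v + v\right) = \left(-4 + v\right) 2 v = 2 v \left(-4 + v\right)$)
$S = 0$ ($S = 2 \cdot 0 \left(-4 + 0\right) \left(-6\right) = 2 \cdot 0 \left(-4\right) \left(-6\right) = 0 \left(-6\right) = 0$)
$-42 + S w{\left(9 \right)} = -42 + 0 \left(-12\right) = -42 + 0 = -42$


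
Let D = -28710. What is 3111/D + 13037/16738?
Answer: 26851696/40045665 ≈ 0.67053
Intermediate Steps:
3111/D + 13037/16738 = 3111/(-28710) + 13037/16738 = 3111*(-1/28710) + 13037*(1/16738) = -1037/9570 + 13037/16738 = 26851696/40045665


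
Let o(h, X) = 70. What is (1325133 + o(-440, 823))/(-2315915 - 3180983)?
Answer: -120473/499718 ≈ -0.24108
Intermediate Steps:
(1325133 + o(-440, 823))/(-2315915 - 3180983) = (1325133 + 70)/(-2315915 - 3180983) = 1325203/(-5496898) = 1325203*(-1/5496898) = -120473/499718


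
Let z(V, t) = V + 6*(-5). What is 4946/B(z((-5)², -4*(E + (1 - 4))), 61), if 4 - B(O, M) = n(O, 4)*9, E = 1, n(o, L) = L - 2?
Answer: -2473/7 ≈ -353.29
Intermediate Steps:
n(o, L) = -2 + L
z(V, t) = -30 + V (z(V, t) = V - 30 = -30 + V)
B(O, M) = -14 (B(O, M) = 4 - (-2 + 4)*9 = 4 - 2*9 = 4 - 1*18 = 4 - 18 = -14)
4946/B(z((-5)², -4*(E + (1 - 4))), 61) = 4946/(-14) = 4946*(-1/14) = -2473/7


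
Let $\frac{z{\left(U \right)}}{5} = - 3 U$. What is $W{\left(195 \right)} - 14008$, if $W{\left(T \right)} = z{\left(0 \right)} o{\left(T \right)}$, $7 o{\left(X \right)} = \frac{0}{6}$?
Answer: $-14008$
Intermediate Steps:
$z{\left(U \right)} = - 15 U$ ($z{\left(U \right)} = 5 \left(- 3 U\right) = - 15 U$)
$o{\left(X \right)} = 0$ ($o{\left(X \right)} = \frac{0 \cdot \frac{1}{6}}{7} = \frac{1}{7} \cdot 0 = 0$)
$W{\left(T \right)} = 0$ ($W{\left(T \right)} = \left(-15\right) 0 \cdot 0 = 0 \cdot 0 = 0$)
$W{\left(195 \right)} - 14008 = 0 - 14008 = -14008$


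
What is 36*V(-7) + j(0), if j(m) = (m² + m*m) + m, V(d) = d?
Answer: -252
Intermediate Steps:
j(m) = m + 2*m² (j(m) = (m² + m²) + m = 2*m² + m = m + 2*m²)
36*V(-7) + j(0) = 36*(-7) + 0*(1 + 2*0) = -252 + 0*(1 + 0) = -252 + 0*1 = -252 + 0 = -252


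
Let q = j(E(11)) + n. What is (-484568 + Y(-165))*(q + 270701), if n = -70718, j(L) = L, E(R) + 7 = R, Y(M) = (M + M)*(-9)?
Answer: -96313339226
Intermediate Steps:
Y(M) = -18*M (Y(M) = (2*M)*(-9) = -18*M)
E(R) = -7 + R
q = -70714 (q = (-7 + 11) - 70718 = 4 - 70718 = -70714)
(-484568 + Y(-165))*(q + 270701) = (-484568 - 18*(-165))*(-70714 + 270701) = (-484568 + 2970)*199987 = -481598*199987 = -96313339226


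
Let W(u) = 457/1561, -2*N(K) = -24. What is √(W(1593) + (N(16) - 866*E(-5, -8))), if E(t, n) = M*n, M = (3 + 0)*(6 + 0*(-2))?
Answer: √303898809613/1561 ≈ 353.15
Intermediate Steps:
M = 18 (M = 3*(6 + 0) = 3*6 = 18)
N(K) = 12 (N(K) = -½*(-24) = 12)
E(t, n) = 18*n
W(u) = 457/1561 (W(u) = 457*(1/1561) = 457/1561)
√(W(1593) + (N(16) - 866*E(-5, -8))) = √(457/1561 + (12 - 15588*(-8))) = √(457/1561 + (12 - 866*(-144))) = √(457/1561 + (12 + 124704)) = √(457/1561 + 124716) = √(194682133/1561) = √303898809613/1561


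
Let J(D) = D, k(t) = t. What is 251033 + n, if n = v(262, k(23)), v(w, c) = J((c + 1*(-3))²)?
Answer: 251433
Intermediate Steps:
v(w, c) = (-3 + c)² (v(w, c) = (c + 1*(-3))² = (c - 3)² = (-3 + c)²)
n = 400 (n = (-3 + 23)² = 20² = 400)
251033 + n = 251033 + 400 = 251433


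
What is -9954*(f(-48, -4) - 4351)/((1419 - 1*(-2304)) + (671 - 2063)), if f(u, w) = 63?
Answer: 677504/37 ≈ 18311.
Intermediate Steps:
-9954*(f(-48, -4) - 4351)/((1419 - 1*(-2304)) + (671 - 2063)) = -9954*(63 - 4351)/((1419 - 1*(-2304)) + (671 - 2063)) = -9954*(-4288/((1419 + 2304) - 1392)) = -9954*(-4288/(3723 - 1392)) = -9954/(2331*(-1/4288)) = -9954/(-2331/4288) = -9954*(-4288/2331) = 677504/37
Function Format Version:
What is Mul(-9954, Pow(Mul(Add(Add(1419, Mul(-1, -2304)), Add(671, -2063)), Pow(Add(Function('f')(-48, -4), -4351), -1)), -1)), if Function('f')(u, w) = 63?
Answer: Rational(677504, 37) ≈ 18311.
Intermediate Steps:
Mul(-9954, Pow(Mul(Add(Add(1419, Mul(-1, -2304)), Add(671, -2063)), Pow(Add(Function('f')(-48, -4), -4351), -1)), -1)) = Mul(-9954, Pow(Mul(Add(Add(1419, Mul(-1, -2304)), Add(671, -2063)), Pow(Add(63, -4351), -1)), -1)) = Mul(-9954, Pow(Mul(Add(Add(1419, 2304), -1392), Pow(-4288, -1)), -1)) = Mul(-9954, Pow(Mul(Add(3723, -1392), Rational(-1, 4288)), -1)) = Mul(-9954, Pow(Mul(2331, Rational(-1, 4288)), -1)) = Mul(-9954, Pow(Rational(-2331, 4288), -1)) = Mul(-9954, Rational(-4288, 2331)) = Rational(677504, 37)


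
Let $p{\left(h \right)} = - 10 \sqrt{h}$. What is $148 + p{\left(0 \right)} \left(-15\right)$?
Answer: $148$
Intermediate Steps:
$148 + p{\left(0 \right)} \left(-15\right) = 148 + - 10 \sqrt{0} \left(-15\right) = 148 + \left(-10\right) 0 \left(-15\right) = 148 + 0 \left(-15\right) = 148 + 0 = 148$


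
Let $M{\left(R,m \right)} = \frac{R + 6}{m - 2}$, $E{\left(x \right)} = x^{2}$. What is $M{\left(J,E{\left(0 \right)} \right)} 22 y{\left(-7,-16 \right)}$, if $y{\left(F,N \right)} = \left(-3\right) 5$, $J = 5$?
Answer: $1815$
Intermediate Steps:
$y{\left(F,N \right)} = -15$
$M{\left(R,m \right)} = \frac{6 + R}{-2 + m}$
$M{\left(J,E{\left(0 \right)} \right)} 22 y{\left(-7,-16 \right)} = \frac{6 + 5}{-2 + 0^{2}} \cdot 22 \left(-15\right) = \frac{1}{-2 + 0} \cdot 11 \cdot 22 \left(-15\right) = \frac{1}{-2} \cdot 11 \cdot 22 \left(-15\right) = \left(- \frac{1}{2}\right) 11 \cdot 22 \left(-15\right) = \left(- \frac{11}{2}\right) 22 \left(-15\right) = \left(-121\right) \left(-15\right) = 1815$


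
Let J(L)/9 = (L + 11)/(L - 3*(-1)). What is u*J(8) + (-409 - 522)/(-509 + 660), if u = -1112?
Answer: -28723193/1661 ≈ -17293.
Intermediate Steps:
J(L) = 9*(11 + L)/(3 + L) (J(L) = 9*((L + 11)/(L - 3*(-1))) = 9*((11 + L)/(L + 3)) = 9*((11 + L)/(3 + L)) = 9*(11 + L)/(3 + L))
u*J(8) + (-409 - 522)/(-509 + 660) = -10008*(11 + 8)/(3 + 8) + (-409 - 522)/(-509 + 660) = -10008*19/11 - 931/151 = -10008*19/11 - 931*1/151 = -1112*171/11 - 931/151 = -190152/11 - 931/151 = -28723193/1661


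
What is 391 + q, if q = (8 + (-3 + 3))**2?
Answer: 455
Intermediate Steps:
q = 64 (q = (8 + 0)**2 = 8**2 = 64)
391 + q = 391 + 64 = 455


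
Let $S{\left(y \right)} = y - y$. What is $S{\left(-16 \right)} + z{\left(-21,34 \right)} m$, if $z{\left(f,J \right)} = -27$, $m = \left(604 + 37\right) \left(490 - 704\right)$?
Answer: $3703698$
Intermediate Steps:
$S{\left(y \right)} = 0$
$m = -137174$ ($m = 641 \left(-214\right) = -137174$)
$S{\left(-16 \right)} + z{\left(-21,34 \right)} m = 0 - -3703698 = 0 + 3703698 = 3703698$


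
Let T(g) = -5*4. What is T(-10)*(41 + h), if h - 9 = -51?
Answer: 20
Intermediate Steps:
h = -42 (h = 9 - 51 = -42)
T(g) = -20
T(-10)*(41 + h) = -20*(41 - 42) = -20*(-1) = 20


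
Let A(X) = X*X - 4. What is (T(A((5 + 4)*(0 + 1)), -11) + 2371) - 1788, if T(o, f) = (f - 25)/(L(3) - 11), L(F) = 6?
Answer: 2951/5 ≈ 590.20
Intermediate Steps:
A(X) = -4 + X² (A(X) = X² - 4 = -4 + X²)
T(o, f) = 5 - f/5 (T(o, f) = (f - 25)/(6 - 11) = (-25 + f)/(-5) = (-25 + f)*(-⅕) = 5 - f/5)
(T(A((5 + 4)*(0 + 1)), -11) + 2371) - 1788 = ((5 - ⅕*(-11)) + 2371) - 1788 = ((5 + 11/5) + 2371) - 1788 = (36/5 + 2371) - 1788 = 11891/5 - 1788 = 2951/5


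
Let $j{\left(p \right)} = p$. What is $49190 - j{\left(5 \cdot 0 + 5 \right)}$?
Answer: $49185$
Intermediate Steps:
$49190 - j{\left(5 \cdot 0 + 5 \right)} = 49190 - \left(5 \cdot 0 + 5\right) = 49190 - \left(0 + 5\right) = 49190 - 5 = 49185$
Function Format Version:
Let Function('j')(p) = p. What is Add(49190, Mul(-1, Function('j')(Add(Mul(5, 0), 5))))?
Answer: 49185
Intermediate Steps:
Add(49190, Mul(-1, Function('j')(Add(Mul(5, 0), 5)))) = Add(49190, Mul(-1, Add(Mul(5, 0), 5))) = Add(49190, Mul(-1, Add(0, 5))) = Add(49190, Mul(-1, 5)) = Add(49190, -5) = 49185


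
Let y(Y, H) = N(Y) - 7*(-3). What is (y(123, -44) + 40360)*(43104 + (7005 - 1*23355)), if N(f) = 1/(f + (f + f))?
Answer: 132883461620/123 ≈ 1.0804e+9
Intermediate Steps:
N(f) = 1/(3*f) (N(f) = 1/(f + 2*f) = 1/(3*f))
y(Y, H) = 21 + 1/(3*Y) (y(Y, H) = 1/(3*Y) - 7*(-3) = 1/(3*Y) + 21 = 21 + 1/(3*Y))
(y(123, -44) + 40360)*(43104 + (7005 - 1*23355)) = ((21 + (1/3)/123) + 40360)*(43104 + (7005 - 1*23355)) = ((21 + (1/3)*(1/123)) + 40360)*(43104 + (7005 - 23355)) = ((21 + 1/369) + 40360)*(43104 - 16350) = (7750/369 + 40360)*26754 = (14900590/369)*26754 = 132883461620/123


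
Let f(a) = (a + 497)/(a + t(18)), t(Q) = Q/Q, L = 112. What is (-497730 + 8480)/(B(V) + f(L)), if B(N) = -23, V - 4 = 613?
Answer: 5528525/199 ≈ 27782.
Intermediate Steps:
V = 617 (V = 4 + 613 = 617)
t(Q) = 1
f(a) = (497 + a)/(1 + a) (f(a) = (a + 497)/(a + 1) = (497 + a)/(1 + a))
(-497730 + 8480)/(B(V) + f(L)) = (-497730 + 8480)/(-23 + (497 + 112)/(1 + 112)) = -489250/(-23 + 609/113) = -489250/(-1990/113) = -489250*(-113/1990) = 5528525/199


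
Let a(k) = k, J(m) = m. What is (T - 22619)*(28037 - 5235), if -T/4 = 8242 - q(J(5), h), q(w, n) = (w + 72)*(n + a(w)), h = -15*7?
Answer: -1969796374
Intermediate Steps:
h = -105
q(w, n) = (72 + w)*(n + w) (q(w, n) = (w + 72)*(n + w) = (72 + w)*(n + w))
T = -63768 (T = -4*(8242 - (5**2 + 72*(-105) + 72*5 - 105*5)) = -4*(8242 - (25 - 7560 + 360 - 525)) = -4*(8242 - 1*(-7700)) = -4*(8242 + 7700) = -4*15942 = -63768)
(T - 22619)*(28037 - 5235) = (-63768 - 22619)*(28037 - 5235) = -86387*22802 = -1969796374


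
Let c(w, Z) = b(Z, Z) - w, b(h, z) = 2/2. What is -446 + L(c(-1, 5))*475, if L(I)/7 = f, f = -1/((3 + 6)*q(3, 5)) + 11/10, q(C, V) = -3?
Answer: 180071/54 ≈ 3334.6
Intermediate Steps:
b(h, z) = 1 (b(h, z) = 2*(½) = 1)
c(w, Z) = 1 - w
f = 307/270 (f = -1/((3 + 6)*(-3)) + 11/10 = -1/(9*(-3)) + 11*(⅒) = -1/(-27) + 11/10 = -1*(-1/27) + 11/10 = 1/27 + 11/10 = 307/270 ≈ 1.1370)
L(I) = 2149/270 (L(I) = 7*(307/270) = 2149/270)
-446 + L(c(-1, 5))*475 = -446 + (2149/270)*475 = -446 + 204155/54 = 180071/54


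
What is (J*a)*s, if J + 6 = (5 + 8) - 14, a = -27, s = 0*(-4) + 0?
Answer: 0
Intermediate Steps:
s = 0 (s = 0 + 0 = 0)
J = -7 (J = -6 + ((5 + 8) - 14) = -6 + (13 - 14) = -6 - 1 = -7)
(J*a)*s = -7*(-27)*0 = 189*0 = 0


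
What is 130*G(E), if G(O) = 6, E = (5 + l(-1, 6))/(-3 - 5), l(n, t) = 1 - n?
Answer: 780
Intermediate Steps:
E = -7/8 (E = (5 + (1 - 1*(-1)))/(-3 - 5) = (5 + (1 + 1))/(-8) = (5 + 2)*(-⅛) = 7*(-⅛) = -7/8 ≈ -0.87500)
130*G(E) = 130*6 = 780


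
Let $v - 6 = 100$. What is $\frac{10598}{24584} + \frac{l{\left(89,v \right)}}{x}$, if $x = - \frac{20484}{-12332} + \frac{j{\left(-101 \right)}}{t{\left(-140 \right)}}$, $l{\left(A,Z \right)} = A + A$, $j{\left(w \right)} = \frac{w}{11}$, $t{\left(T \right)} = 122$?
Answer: $\frac{1298181143491}{11521114244} \approx 112.68$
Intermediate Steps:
$j{\left(w \right)} = \frac{w}{11}$ ($j{\left(w \right)} = w \frac{1}{11} = \frac{w}{11}$)
$v = 106$ ($v = 6 + 100 = 106$)
$l{\left(A,Z \right)} = 2 A$
$x = \frac{6560999}{4137386}$ ($x = - \frac{20484}{-12332} + \frac{\frac{1}{11} \left(-101\right)}{122} = \left(-20484\right) \left(- \frac{1}{12332}\right) - \frac{101}{1342} = \frac{5121}{3083} - \frac{101}{1342} = \frac{6560999}{4137386} \approx 1.5858$)
$\frac{10598}{24584} + \frac{l{\left(89,v \right)}}{x} = \frac{10598}{24584} + \frac{2 \cdot 89}{\frac{6560999}{4137386}} = 10598 \cdot \frac{1}{24584} + 178 \cdot \frac{4137386}{6560999} = \frac{757}{1756} + \frac{736454708}{6560999} = \frac{1298181143491}{11521114244}$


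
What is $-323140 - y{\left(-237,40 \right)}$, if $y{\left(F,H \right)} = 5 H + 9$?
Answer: $-323349$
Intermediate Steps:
$y{\left(F,H \right)} = 9 + 5 H$
$-323140 - y{\left(-237,40 \right)} = -323140 - \left(9 + 5 \cdot 40\right) = -323140 - \left(9 + 200\right) = -323140 - 209 = -323349$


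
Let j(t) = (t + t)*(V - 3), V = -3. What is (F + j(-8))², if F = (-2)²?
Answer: 10000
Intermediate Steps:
j(t) = -12*t (j(t) = (t + t)*(-3 - 3) = (2*t)*(-6) = -12*t)
F = 4
(F + j(-8))² = (4 - 12*(-8))² = (4 + 96)² = 100² = 10000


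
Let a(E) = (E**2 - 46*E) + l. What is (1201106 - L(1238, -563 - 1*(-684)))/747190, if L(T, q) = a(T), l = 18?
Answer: -137304/373595 ≈ -0.36752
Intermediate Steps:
a(E) = 18 + E**2 - 46*E (a(E) = (E**2 - 46*E) + 18 = 18 + E**2 - 46*E)
L(T, q) = 18 + T**2 - 46*T
(1201106 - L(1238, -563 - 1*(-684)))/747190 = (1201106 - (18 + 1238**2 - 46*1238))/747190 = (1201106 - (18 + 1532644 - 56948))*(1/747190) = (1201106 - 1*1475714)*(1/747190) = (1201106 - 1475714)*(1/747190) = -274608*1/747190 = -137304/373595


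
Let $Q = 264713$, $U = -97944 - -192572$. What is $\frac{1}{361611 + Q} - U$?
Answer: $- \frac{59267787471}{626324} \approx -94628.0$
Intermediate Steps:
$U = 94628$ ($U = -97944 + 192572 = 94628$)
$\frac{1}{361611 + Q} - U = \frac{1}{361611 + 264713} - 94628 = \frac{1}{626324} - 94628 = - \frac{59267787471}{626324}$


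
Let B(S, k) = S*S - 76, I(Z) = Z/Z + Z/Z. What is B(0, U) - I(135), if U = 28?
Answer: -78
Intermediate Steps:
I(Z) = 2 (I(Z) = 1 + 1 = 2)
B(S, k) = -76 + S**2 (B(S, k) = S**2 - 76 = -76 + S**2)
B(0, U) - I(135) = (-76 + 0**2) - 1*2 = (-76 + 0) - 2 = -76 - 2 = -78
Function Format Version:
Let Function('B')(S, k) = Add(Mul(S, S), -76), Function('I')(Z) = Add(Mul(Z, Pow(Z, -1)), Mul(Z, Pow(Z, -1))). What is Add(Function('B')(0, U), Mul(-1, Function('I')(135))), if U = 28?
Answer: -78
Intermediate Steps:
Function('I')(Z) = 2 (Function('I')(Z) = Add(1, 1) = 2)
Function('B')(S, k) = Add(-76, Pow(S, 2)) (Function('B')(S, k) = Add(Pow(S, 2), -76) = Add(-76, Pow(S, 2)))
Add(Function('B')(0, U), Mul(-1, Function('I')(135))) = Add(Add(-76, Pow(0, 2)), Mul(-1, 2)) = Add(Add(-76, 0), -2) = Add(-76, -2) = -78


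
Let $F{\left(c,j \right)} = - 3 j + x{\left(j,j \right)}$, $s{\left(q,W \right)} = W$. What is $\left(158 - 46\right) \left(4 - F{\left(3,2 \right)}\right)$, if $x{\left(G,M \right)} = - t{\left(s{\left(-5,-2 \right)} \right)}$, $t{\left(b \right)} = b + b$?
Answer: $672$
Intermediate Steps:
$t{\left(b \right)} = 2 b$
$x{\left(G,M \right)} = 4$ ($x{\left(G,M \right)} = - 2 \left(-2\right) = \left(-1\right) \left(-4\right) = 4$)
$F{\left(c,j \right)} = 4 - 3 j$ ($F{\left(c,j \right)} = - 3 j + 4 = 4 - 3 j$)
$\left(158 - 46\right) \left(4 - F{\left(3,2 \right)}\right) = \left(158 - 46\right) \left(4 - \left(4 - 6\right)\right) = 112 \left(4 - \left(4 - 6\right)\right) = 112 \left(4 - -2\right) = 112 \left(4 + 2\right) = 112 \cdot 6 = 672$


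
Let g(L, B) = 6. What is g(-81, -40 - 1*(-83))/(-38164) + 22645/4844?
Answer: 30864097/6602372 ≈ 4.6747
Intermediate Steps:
g(-81, -40 - 1*(-83))/(-38164) + 22645/4844 = 6/(-38164) + 22645/4844 = 6*(-1/38164) + 22645*(1/4844) = -3/19082 + 3235/692 = 30864097/6602372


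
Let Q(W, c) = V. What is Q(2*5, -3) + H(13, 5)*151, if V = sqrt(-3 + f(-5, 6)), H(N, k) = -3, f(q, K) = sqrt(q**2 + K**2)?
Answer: -453 + sqrt(-3 + sqrt(61)) ≈ -450.81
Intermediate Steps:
f(q, K) = sqrt(K**2 + q**2)
V = sqrt(-3 + sqrt(61)) (V = sqrt(-3 + sqrt(6**2 + (-5)**2)) = sqrt(-3 + sqrt(36 + 25)) = sqrt(-3 + sqrt(61)) ≈ 2.1932)
Q(W, c) = sqrt(-3 + sqrt(61))
Q(2*5, -3) + H(13, 5)*151 = sqrt(-3 + sqrt(61)) - 3*151 = sqrt(-3 + sqrt(61)) - 453 = -453 + sqrt(-3 + sqrt(61))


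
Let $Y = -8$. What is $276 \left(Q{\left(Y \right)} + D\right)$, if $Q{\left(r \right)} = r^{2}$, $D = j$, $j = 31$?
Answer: $26220$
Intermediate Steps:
$D = 31$
$276 \left(Q{\left(Y \right)} + D\right) = 276 \left(\left(-8\right)^{2} + 31\right) = 276 \left(64 + 31\right) = 276 \cdot 95 = 26220$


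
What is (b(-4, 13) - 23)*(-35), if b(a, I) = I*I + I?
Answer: -5565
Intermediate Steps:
b(a, I) = I + I² (b(a, I) = I² + I = I + I²)
(b(-4, 13) - 23)*(-35) = (13*(1 + 13) - 23)*(-35) = (13*14 - 23)*(-35) = (182 - 23)*(-35) = 159*(-35) = -5565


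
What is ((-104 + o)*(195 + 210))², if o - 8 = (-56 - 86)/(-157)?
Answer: 36561976222500/24649 ≈ 1.4833e+9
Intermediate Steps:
o = 1398/157 (o = 8 + (-56 - 86)/(-157) = 8 - 142*(-1/157) = 8 + 142/157 = 1398/157 ≈ 8.9045)
((-104 + o)*(195 + 210))² = ((-104 + 1398/157)*(195 + 210))² = (-14930/157*405)² = (-6046650/157)² = 36561976222500/24649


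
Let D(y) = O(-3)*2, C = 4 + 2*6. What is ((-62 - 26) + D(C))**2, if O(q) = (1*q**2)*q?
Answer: 20164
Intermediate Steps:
O(q) = q**3 (O(q) = q**2*q = q**3)
C = 16 (C = 4 + 12 = 16)
D(y) = -54 (D(y) = (-3)**3*2 = -27*2 = -54)
((-62 - 26) + D(C))**2 = ((-62 - 26) - 54)**2 = (-88 - 54)**2 = (-142)**2 = 20164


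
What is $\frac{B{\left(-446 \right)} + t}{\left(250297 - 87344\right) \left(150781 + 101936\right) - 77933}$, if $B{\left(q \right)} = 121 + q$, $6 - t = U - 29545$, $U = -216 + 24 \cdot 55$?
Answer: $\frac{14061}{20590457684} \approx 6.8289 \cdot 10^{-7}$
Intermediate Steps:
$U = 1104$ ($U = -216 + 1320 = 1104$)
$t = 28447$ ($t = 6 - \left(1104 - 29545\right) = 6 - -28441 = 6 + 28441 = 28447$)
$\frac{B{\left(-446 \right)} + t}{\left(250297 - 87344\right) \left(150781 + 101936\right) - 77933} = \frac{\left(121 - 446\right) + 28447}{\left(250297 - 87344\right) \left(150781 + 101936\right) - 77933} = \frac{-325 + 28447}{162953 \cdot 252717 - 77933} = \frac{28122}{41180993301 - 77933} = \frac{28122}{41180915368} = 28122 \cdot \frac{1}{41180915368} = \frac{14061}{20590457684}$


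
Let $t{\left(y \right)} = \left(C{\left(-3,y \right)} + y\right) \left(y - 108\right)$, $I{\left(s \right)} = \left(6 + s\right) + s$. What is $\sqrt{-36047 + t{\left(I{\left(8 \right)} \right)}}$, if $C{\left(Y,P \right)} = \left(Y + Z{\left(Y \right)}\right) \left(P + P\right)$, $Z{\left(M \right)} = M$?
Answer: $i \sqrt{15235} \approx 123.43 i$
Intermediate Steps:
$C{\left(Y,P \right)} = 4 P Y$ ($C{\left(Y,P \right)} = \left(Y + Y\right) \left(P + P\right) = 2 Y 2 P = 4 P Y$)
$I{\left(s \right)} = 6 + 2 s$
$t{\left(y \right)} = - 11 y \left(-108 + y\right)$ ($t{\left(y \right)} = \left(4 y \left(-3\right) + y\right) \left(y - 108\right) = \left(- 12 y + y\right) \left(-108 + y\right) = - 11 y \left(-108 + y\right)$)
$\sqrt{-36047 + t{\left(I{\left(8 \right)} \right)}} = \sqrt{-36047 + 11 \left(6 + 2 \cdot 8\right) \left(108 - \left(6 + 2 \cdot 8\right)\right)} = \sqrt{-36047 + 11 \left(6 + 16\right) \left(108 - \left(6 + 16\right)\right)} = \sqrt{-36047 + 11 \cdot 22 \left(108 - 22\right)} = \sqrt{-36047 + 11 \cdot 22 \cdot 86} = \sqrt{-36047 + 20812} = \sqrt{-15235} = i \sqrt{15235}$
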